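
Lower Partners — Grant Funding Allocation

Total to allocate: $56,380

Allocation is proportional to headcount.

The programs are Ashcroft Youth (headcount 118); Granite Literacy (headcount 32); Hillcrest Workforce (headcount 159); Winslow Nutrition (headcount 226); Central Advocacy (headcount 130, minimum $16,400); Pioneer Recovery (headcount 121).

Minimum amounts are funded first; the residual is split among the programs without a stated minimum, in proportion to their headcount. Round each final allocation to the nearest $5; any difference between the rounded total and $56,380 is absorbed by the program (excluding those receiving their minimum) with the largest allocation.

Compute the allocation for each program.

Fund the minimums — Central Advocacy $16,400. Remaining pool $39,980.
Remaining pool split over remaining headcount 656: Ashcroft Youth 7,191.52 → $7,190; Granite Literacy 1,950.24 → $1,950; Hillcrest Workforce 9,690.27 → $9,690; Winslow Nutrition 13,773.60 → $13,775; Pioneer Recovery 7,374.36 → $7,375.

Ashcroft Youth: $7,190 | Granite Literacy: $1,950 | Hillcrest Workforce: $9,690 | Winslow Nutrition: $13,775 | Central Advocacy: $16,400 | Pioneer Recovery: $7,375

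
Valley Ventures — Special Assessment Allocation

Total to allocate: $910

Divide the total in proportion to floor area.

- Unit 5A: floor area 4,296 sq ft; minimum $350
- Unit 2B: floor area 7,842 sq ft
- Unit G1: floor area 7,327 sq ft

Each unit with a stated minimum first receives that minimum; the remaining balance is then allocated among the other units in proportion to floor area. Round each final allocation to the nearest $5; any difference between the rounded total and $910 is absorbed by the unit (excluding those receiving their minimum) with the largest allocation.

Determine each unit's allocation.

Guaranteed amounts: Unit 5A $350. Residual $560.
Residual split over remaining floor area 15,169: Unit 2B 289.51 → $290; Unit G1 270.49 → $270.

Unit 5A: $350 | Unit 2B: $290 | Unit G1: $270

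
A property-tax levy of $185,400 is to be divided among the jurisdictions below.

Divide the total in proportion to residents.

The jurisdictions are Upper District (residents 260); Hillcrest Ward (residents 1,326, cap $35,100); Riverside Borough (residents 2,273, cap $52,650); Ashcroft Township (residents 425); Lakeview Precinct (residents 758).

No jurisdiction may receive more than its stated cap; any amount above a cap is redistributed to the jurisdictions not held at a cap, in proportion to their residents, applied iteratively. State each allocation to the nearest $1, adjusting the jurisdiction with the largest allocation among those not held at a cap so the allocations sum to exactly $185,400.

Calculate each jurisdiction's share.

Combined residents = 5,042.
Unconstrained shares: Upper District 9,560.49; Hillcrest Ward 48,758.51; Riverside Borough 83,580.76; Ashcroft Township 15,627.73; Lakeview Precinct 27,872.51.
Cap binds for Hillcrest Ward ($35,100), Riverside Borough ($52,650); remaining pool $97,650 reallocated over remaining residents 1,443.
Shares after redistribution: Upper District 17,594.59 → $17,595; Ashcroft Township 28,760.40 → $28,760; Lakeview Precinct 51,295.01 → $51,295.

Upper District: $17,595 · Hillcrest Ward: $35,100 · Riverside Borough: $52,650 · Ashcroft Township: $28,760 · Lakeview Precinct: $51,295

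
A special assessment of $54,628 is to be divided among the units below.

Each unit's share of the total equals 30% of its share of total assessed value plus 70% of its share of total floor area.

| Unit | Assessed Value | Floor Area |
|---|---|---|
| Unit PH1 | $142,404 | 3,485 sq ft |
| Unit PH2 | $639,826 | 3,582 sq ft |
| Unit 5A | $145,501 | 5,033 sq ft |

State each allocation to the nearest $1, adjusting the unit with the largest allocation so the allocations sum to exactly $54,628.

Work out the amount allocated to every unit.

Totals — assessed value 927,731, floor area 12,100.
Blended shares (30% assessed value + 70% floor area): Unit PH1 0.2477; Unit PH2 0.4141; Unit 5A 0.3382.
Raw shares: Unit PH1 13,529.21; Unit PH2 22,622.73; Unit 5A 18,476.06.
Rounded to nearest $1: Unit PH1 $13,529; Unit PH2 $22,623; Unit 5A $18,476. Sum = $54,628.
Sum already equals the total — no adjustment.

Unit PH1: $13,529; Unit PH2: $22,623; Unit 5A: $18,476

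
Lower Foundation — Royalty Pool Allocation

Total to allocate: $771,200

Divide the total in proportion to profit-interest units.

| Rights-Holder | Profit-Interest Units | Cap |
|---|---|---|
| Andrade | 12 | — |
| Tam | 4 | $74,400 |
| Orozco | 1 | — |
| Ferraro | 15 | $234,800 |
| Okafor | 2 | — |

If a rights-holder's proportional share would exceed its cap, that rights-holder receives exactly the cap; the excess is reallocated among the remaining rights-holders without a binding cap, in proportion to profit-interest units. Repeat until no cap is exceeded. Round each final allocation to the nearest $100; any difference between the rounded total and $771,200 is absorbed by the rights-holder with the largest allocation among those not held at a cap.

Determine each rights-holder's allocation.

Andrade: $369,600; Tam: $74,400; Orozco: $30,800; Ferraro: $234,800; Okafor: $61,600

Total profit-interest units = 34.
Pro-rata shares before constraints: Andrade 272,188.24; Tam 90,729.41; Orozco 22,682.35; Ferraro 340,235.29; Okafor 45,364.71.
Cap binds for Tam ($74,400), Ferraro ($234,800); balance $462,000 reallocated over remaining profit-interest units 15.
Shares after redistribution: Andrade 369,600.00 → $369,600; Orozco 30,800.00 → $30,800; Okafor 61,600.00 → $61,600.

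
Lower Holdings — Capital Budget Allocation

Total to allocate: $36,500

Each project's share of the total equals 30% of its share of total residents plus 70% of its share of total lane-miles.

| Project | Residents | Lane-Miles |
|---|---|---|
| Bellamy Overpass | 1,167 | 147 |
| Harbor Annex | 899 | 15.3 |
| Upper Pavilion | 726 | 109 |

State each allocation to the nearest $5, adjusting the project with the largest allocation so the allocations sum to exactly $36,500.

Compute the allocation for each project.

Residents total 2,792; lane-miles total 271.3.
Blended shares (30% residents + 70% lane-miles): Bellamy Overpass 0.5047; Harbor Annex 0.1361; Upper Pavilion 0.3592.
Raw shares: Bellamy Overpass 18,420.78; Harbor Annex 4,966.70; Upper Pavilion 13,112.52.
After rounding ($5): Bellamy Overpass $18,420; Harbor Annex $4,965; Upper Pavilion $13,115. Sum = $36,500.
Sum already equals the total — no adjustment.

Bellamy Overpass: $18,420; Harbor Annex: $4,965; Upper Pavilion: $13,115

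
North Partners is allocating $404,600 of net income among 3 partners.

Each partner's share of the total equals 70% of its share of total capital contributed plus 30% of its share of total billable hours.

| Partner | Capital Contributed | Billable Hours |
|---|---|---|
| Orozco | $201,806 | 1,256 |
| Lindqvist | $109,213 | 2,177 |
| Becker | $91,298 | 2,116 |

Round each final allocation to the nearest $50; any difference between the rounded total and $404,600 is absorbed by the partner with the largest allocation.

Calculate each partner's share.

Totals — capital contributed 402,317, billable hours 5,549.
Combined weights (70% capital contributed + 30% billable hours): Orozco 0.4190; Lindqvist 0.3077; Becker 0.2733.
Proportional shares: Orozco 169,539.83; Lindqvist 124,503.08; Becker 110,557.09.
At nearest $50: Orozco $169,550; Lindqvist $124,500; Becker $110,550. Sum = $404,600.
No rounding difference to absorb.

Orozco: $169,550 · Lindqvist: $124,500 · Becker: $110,550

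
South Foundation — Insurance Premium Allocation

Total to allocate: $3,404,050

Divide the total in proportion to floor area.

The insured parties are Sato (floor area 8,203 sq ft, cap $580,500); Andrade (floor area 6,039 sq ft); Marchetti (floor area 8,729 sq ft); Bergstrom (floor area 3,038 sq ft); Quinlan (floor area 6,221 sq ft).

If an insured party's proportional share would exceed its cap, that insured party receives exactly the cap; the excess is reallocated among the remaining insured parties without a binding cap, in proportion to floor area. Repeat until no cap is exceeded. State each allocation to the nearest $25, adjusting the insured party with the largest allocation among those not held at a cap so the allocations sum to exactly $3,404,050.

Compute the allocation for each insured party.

Floor area total: 32,230.
Pro-rata shares before constraints: Sato 866,379.84; Andrade 637,823.70; Marchetti 921,934.61; Bergstrom 320,865.77; Quinlan 657,046.08.
Capped: Sato ($580,500); balance $2,823,550 reallocated over remaining floor area 24,027.
Shares after redistribution: Andrade 709,677.38 → $709,675; Marchetti 1,025,794.65 → $1,025,800; Bergstrom 357,012.73 → $357,025; Quinlan 731,065.24 → $731,075.
Rounding difference −$25 applied to Marchetti → $1,025,775.

Sato: $580,500 | Andrade: $709,675 | Marchetti: $1,025,775 | Bergstrom: $357,025 | Quinlan: $731,075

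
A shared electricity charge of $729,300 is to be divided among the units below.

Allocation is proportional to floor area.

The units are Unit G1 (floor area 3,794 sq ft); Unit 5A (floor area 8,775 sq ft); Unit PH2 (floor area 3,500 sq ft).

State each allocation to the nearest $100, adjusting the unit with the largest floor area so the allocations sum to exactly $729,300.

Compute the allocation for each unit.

Total floor area = 3,794 + 8,775 + 3,500 = 16,069.
Proportional shares: Unit G1 172,192.68; Unit 5A 398,257.98; Unit PH2 158,849.34.
Rounded to nearest $100: Unit G1 $172,200; Unit 5A $398,300; Unit PH2 $158,800. Sum = $729,300.
Rounded total matches; no reconciliation needed.

Unit G1: $172,200 · Unit 5A: $398,300 · Unit PH2: $158,800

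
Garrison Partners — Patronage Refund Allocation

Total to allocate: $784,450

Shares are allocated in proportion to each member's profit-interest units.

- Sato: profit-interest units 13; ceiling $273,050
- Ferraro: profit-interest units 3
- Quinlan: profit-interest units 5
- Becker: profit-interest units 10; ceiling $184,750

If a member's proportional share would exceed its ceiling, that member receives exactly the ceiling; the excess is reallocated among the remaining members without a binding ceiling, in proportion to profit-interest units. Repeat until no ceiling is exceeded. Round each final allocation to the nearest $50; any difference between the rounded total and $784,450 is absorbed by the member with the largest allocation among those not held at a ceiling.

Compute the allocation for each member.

Combined profit-interest units = 31.
Unconstrained shares: Sato 328,962.90; Ferraro 75,914.52; Quinlan 126,524.19; Becker 253,048.39.
Held at cap: Sato ($273,050), Becker ($184,750); residual $326,650 reallocated over remaining profit-interest units 8.
Remaining shares: Ferraro 122,493.75 → $122,500; Quinlan 204,156.25 → $204,150.

Sato: $273,050; Ferraro: $122,500; Quinlan: $204,150; Becker: $184,750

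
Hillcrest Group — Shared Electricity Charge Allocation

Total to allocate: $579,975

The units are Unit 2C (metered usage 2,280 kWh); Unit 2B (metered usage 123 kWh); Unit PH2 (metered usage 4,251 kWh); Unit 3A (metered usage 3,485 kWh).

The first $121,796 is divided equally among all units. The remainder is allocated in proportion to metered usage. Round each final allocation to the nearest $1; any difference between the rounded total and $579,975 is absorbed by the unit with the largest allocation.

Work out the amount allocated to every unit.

Unit 2C: $133,482; Unit 2B: $36,007; Unit PH2: $222,551; Unit 3A: $187,935

First tranche $121,796 split equally: $30,449 each.
Remainder $458,179 by metered usage (total 10,139): Unit 2C 103,032.66 → $103,033; Unit 2B 5,558.34 → $5,558; Unit PH2 192,101.68 → $192,102; Unit 3A 157,486.32 → $157,486.
Totals: Unit 2C $30,449 + $103,033 = $133,482; Unit 2B $30,449 + $5,558 = $36,007; Unit PH2 $30,449 + $192,102 = $222,551; Unit 3A $30,449 + $157,486 = $187,935.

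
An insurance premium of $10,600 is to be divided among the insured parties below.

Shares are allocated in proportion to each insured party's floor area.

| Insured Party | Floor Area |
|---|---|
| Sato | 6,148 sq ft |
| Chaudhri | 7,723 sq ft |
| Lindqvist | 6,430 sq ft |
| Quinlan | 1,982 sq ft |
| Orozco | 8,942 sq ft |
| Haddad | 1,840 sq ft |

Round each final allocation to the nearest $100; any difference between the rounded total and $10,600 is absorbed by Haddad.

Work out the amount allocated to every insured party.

Sato: $2,000 · Chaudhri: $2,500 · Lindqvist: $2,100 · Quinlan: $600 · Orozco: $2,900 · Haddad: $500

Combined floor area = 33,065.
Pro-rata amounts: Sato 6,148/33,065 × $10,600 = 1,970.93; Chaudhri 7,723/33,065 × $10,600 = 2,475.84; Lindqvist 6,430/33,065 × $10,600 = 2,061.33; Quinlan 1,982/33,065 × $10,600 = 635.39; Orozco 8,942/33,065 × $10,600 = 2,866.63; Haddad 1,840/33,065 × $10,600 = 589.87.
At nearest $100: Sato $2,000; Chaudhri $2,500; Lindqvist $2,100; Quinlan $600; Orozco $2,900; Haddad $600. Sum = $10,700.
Difference $10,600 − $10,700 = −$100 applied to Haddad: Haddad becomes $500.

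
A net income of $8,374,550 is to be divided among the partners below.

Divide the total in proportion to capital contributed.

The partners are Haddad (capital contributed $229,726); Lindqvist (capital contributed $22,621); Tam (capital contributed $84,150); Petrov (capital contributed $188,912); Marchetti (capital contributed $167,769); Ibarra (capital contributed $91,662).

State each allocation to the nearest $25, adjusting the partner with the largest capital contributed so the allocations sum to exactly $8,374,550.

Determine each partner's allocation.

Combined capital contributed = 784,840.
Pro-rata amounts: Haddad 229,726/784,840 × $8,374,550 = 2,451,266.34; Lindqvist 22,621/784,840 × $8,374,550 = 241,374.92; Tam 84,150/784,840 × $8,374,550 = 897,913.44; Petrov 188,912/784,840 × $8,374,550 = 2,015,764.98; Marchetti 167,769/784,840 × $8,374,550 = 1,790,160.90; Ibarra 91,662/784,840 × $8,374,550 = 978,069.42.
After rounding ($25): Haddad $2,451,275; Lindqvist $241,375; Tam $897,925; Petrov $2,015,775; Marchetti $1,790,150; Ibarra $978,075. Sum = $8,374,575.
Difference $8,374,550 − $8,374,575 = −$25 applied to largest capital contributed (Haddad): Haddad becomes $2,451,250.

Haddad: $2,451,250; Lindqvist: $241,375; Tam: $897,925; Petrov: $2,015,775; Marchetti: $1,790,150; Ibarra: $978,075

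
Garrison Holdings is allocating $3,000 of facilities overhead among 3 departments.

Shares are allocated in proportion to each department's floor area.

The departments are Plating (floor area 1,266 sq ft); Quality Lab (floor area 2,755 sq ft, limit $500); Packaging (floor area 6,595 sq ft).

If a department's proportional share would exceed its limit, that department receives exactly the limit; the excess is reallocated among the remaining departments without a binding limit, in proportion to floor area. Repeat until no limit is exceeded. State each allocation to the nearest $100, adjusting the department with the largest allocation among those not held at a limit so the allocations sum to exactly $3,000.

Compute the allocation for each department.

Plating: $400 | Quality Lab: $500 | Packaging: $2,100

Sum of floor area: 10,616.
Proportional shares (ignoring caps): Plating 357.76; Quality Lab 778.54; Packaging 1,863.70.
Capped: Quality Lab ($500); balance $2,500 reallocated over remaining floor area 7,861.
Remaining shares: Plating 402.62 → $400; Packaging 2,097.38 → $2,100.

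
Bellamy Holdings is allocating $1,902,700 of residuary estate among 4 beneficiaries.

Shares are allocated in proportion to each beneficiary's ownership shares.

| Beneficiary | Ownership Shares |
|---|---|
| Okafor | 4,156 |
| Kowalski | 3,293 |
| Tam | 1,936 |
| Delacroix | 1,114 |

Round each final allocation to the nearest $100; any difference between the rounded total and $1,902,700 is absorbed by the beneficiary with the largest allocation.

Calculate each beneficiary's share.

Okafor: $753,100 | Kowalski: $596,800 | Tam: $350,900 | Delacroix: $201,900

Ownership shares total: 10,499.
Unrounded shares: Okafor 4,156/10,499 × $1,902,700 = 753,178.51; Kowalski 3,293/10,499 × $1,902,700 = 596,779.80; Tam 1,936/10,499 × $1,902,700 = 350,855.05; Delacroix 1,114/10,499 × $1,902,700 = 201,886.64.
At nearest $100: Okafor $753,200; Kowalski $596,800; Tam $350,900; Delacroix $201,900. Sum = $1,902,800.
Difference $1,902,700 − $1,902,800 = −$100 applied to largest allocation (Okafor): Okafor becomes $753,100.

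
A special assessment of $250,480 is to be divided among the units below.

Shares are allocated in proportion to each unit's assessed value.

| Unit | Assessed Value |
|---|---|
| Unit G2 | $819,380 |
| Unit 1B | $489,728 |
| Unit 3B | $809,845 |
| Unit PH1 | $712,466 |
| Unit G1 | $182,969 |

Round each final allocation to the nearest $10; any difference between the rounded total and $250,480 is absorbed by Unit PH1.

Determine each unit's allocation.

Combined assessed value = 3,014,388.
Unrounded shares: Unit G2 819,380/3,014,388 × $250,480 = 68,086.23; Unit 1B 489,728/3,014,388 × $250,480 = 40,693.86; Unit 3B 809,845/3,014,388 × $250,480 = 67,293.92; Unit PH1 712,466/3,014,388 × $250,480 = 59,202.23; Unit G1 182,969/3,014,388 × $250,480 = 15,203.77.
Rounded to nearest $10: Unit G2 $68,090; Unit 1B $40,690; Unit 3B $67,290; Unit PH1 $59,200; Unit G1 $15,200. Sum = $250,470.
Difference $250,480 − $250,470 = +$10 applied to Unit PH1: Unit PH1 becomes $59,210.

Unit G2: $68,090 | Unit 1B: $40,690 | Unit 3B: $67,290 | Unit PH1: $59,210 | Unit G1: $15,200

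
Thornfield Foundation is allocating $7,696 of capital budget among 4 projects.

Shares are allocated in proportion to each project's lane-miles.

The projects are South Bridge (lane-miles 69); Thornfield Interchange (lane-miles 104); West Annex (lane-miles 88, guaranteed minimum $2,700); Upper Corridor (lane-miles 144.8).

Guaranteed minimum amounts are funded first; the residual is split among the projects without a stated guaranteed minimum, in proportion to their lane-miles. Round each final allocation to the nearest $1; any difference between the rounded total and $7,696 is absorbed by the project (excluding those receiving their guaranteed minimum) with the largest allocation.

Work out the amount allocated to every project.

South Bridge: $1,085 · Thornfield Interchange: $1,635 · West Annex: $2,700 · Upper Corridor: $2,276

Minimums first: West Annex $2,700. Residual $4,996.
Residual split over remaining lane-miles 317.8: South Bridge 1,084.72 → $1,085; Thornfield Interchange 1,634.94 → $1,635; Upper Corridor 2,276.34 → $2,276.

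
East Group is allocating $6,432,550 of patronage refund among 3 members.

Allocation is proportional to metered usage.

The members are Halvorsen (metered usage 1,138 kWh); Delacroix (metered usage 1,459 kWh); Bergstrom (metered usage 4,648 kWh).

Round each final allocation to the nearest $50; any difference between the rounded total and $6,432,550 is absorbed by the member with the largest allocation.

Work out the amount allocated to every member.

Total metered usage = 7,245.
Pro-rata amounts: Halvorsen 1,138/7,245 × $6,432,550 = 1,010,385.36; Delacroix 1,459/7,245 × $6,432,550 = 1,295,388.61; Bergstrom 4,648/7,245 × $6,432,550 = 4,126,776.04.
After rounding ($50): Halvorsen $1,010,400; Delacroix $1,295,400; Bergstrom $4,126,800. Sum = $6,432,600.
Difference $6,432,550 − $6,432,600 = −$50 applied to largest allocation (Bergstrom): Bergstrom becomes $4,126,750.

Halvorsen: $1,010,400 · Delacroix: $1,295,400 · Bergstrom: $4,126,750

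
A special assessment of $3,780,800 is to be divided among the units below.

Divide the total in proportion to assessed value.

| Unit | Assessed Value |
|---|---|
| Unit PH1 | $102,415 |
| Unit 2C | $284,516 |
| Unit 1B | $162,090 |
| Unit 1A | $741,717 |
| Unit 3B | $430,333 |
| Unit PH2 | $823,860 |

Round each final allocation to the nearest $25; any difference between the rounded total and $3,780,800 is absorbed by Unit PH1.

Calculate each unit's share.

Total assessed value = 2,544,931.
Raw shares: Unit PH1 102,415/2,544,931 × $3,780,800 = 152,149.76; Unit 2C 284,516/2,544,931 × $3,780,800 = 422,682.62; Unit 1B 162,090/2,544,931 × $3,780,800 = 240,804.12; Unit 1A 741,717/2,544,931 × $3,780,800 = 1,101,909.50; Unit 3B 430,333/2,544,931 × $3,780,800 = 639,311.25; Unit PH2 823,860/2,544,931 × $3,780,800 = 1,223,942.77.
Rounded to nearest $25: Unit PH1 $152,150; Unit 2C $422,675; Unit 1B $240,800; Unit 1A $1,101,900; Unit 3B $639,300; Unit PH2 $1,223,950. Sum = $3,780,775.
Difference $3,780,800 − $3,780,775 = +$25 applied to Unit PH1: Unit PH1 becomes $152,175.

Unit PH1: $152,175; Unit 2C: $422,675; Unit 1B: $240,800; Unit 1A: $1,101,900; Unit 3B: $639,300; Unit PH2: $1,223,950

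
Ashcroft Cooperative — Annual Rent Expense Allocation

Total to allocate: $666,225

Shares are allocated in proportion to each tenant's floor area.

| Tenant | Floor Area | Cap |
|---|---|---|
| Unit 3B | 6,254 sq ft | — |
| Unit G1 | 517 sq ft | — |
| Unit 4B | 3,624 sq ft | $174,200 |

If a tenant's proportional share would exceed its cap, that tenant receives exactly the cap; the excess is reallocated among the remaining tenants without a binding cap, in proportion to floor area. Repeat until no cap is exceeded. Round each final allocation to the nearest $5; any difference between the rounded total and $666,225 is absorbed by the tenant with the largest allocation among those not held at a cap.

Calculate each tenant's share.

Combined floor area = 10,395.
Pro-rata shares before constraints: Unit 3B 400,824.55; Unit G1 33,135.00; Unit 4B 232,265.45.
Cap binds for Unit 4B ($174,200); balance $492,025 reallocated over remaining floor area 6,771.
Shares after redistribution: Unit 3B 454,456.41 → $454,455; Unit G1 37,568.59 → $37,570.

Unit 3B: $454,455 · Unit G1: $37,570 · Unit 4B: $174,200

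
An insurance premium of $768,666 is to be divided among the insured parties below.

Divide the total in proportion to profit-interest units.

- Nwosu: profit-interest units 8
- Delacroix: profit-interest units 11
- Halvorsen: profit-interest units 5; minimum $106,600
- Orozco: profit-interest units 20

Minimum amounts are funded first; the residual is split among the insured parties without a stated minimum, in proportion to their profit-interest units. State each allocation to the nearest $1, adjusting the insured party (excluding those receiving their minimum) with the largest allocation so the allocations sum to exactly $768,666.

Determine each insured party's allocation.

Nwosu: $135,808 · Delacroix: $186,737 · Halvorsen: $106,600 · Orozco: $339,521

Fund the minimums — Halvorsen $106,600. Remaining pool $662,066.
Remaining pool split over remaining profit-interest units 39: Nwosu 135,808.41 → $135,808; Delacroix 186,736.56 → $186,737; Orozco 339,521.03 → $339,521.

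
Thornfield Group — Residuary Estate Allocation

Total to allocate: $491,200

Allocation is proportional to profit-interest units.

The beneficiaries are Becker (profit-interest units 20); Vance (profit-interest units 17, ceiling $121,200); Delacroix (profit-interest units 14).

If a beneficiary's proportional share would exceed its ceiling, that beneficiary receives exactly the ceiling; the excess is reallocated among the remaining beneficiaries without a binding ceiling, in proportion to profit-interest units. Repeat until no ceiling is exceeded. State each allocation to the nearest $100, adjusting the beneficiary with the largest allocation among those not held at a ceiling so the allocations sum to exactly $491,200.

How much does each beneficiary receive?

Total profit-interest units = 51.
Proportional shares (ignoring caps): Becker 192,627.45; Vance 163,733.33; Delacroix 134,839.22.
Cap binds for Vance ($121,200); residual $370,000 reallocated over remaining profit-interest units 34.
Shares after redistribution: Becker 217,647.06 → $217,600; Delacroix 152,352.94 → $152,400.

Becker: $217,600; Vance: $121,200; Delacroix: $152,400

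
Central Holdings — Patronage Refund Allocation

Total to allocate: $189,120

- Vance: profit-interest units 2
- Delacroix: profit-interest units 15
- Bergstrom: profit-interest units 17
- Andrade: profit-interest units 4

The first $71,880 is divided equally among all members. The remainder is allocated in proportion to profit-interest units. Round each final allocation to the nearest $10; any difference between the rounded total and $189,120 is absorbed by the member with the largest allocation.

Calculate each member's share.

$71,880 shared equally gives $17,970 per member.
Remainder $117,240 by profit-interest units (total 38): Vance 6,170.53 → $6,170; Delacroix 46,278.95 → $46,280; Bergstrom 52,449.47 → $52,450; Andrade 12,341.05 → $12,340.
Totals: Vance $17,970 + $6,170 = $24,140; Delacroix $17,970 + $46,280 = $64,250; Bergstrom $17,970 + $52,450 = $70,420; Andrade $17,970 + $12,340 = $30,310.

Vance: $24,140 | Delacroix: $64,250 | Bergstrom: $70,420 | Andrade: $30,310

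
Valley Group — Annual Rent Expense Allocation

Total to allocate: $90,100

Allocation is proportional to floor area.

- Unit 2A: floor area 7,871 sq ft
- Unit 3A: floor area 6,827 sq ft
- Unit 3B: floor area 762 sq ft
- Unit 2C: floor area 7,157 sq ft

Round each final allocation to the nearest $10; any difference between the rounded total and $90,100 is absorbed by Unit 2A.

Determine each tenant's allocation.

Unit 2A: $31,350 · Unit 3A: $27,200 · Unit 3B: $3,040 · Unit 2C: $28,510

Total floor area = 22,617.
Raw shares: Unit 2A 7,871/22,617 × $90,100 = 31,355.93; Unit 3A 6,827/22,617 × $90,100 = 27,196.92; Unit 3B 762/22,617 × $90,100 = 3,035.60; Unit 2C 7,157/22,617 × $90,100 = 28,511.55.
After rounding ($10): Unit 2A $31,360; Unit 3A $27,200; Unit 3B $3,040; Unit 2C $28,510. Sum = $90,110.
Difference $90,100 − $90,110 = −$10 applied to Unit 2A: Unit 2A becomes $31,350.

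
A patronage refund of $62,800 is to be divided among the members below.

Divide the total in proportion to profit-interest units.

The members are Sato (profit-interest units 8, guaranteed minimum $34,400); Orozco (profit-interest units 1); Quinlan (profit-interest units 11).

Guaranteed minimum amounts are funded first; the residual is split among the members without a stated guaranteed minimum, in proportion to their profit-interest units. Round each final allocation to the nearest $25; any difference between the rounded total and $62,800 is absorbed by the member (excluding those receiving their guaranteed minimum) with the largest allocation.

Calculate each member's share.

Sato: $34,400 | Orozco: $2,375 | Quinlan: $26,025

Fund the minimums — Sato $34,400. Balance $28,400.
Balance split over remaining profit-interest units 12: Orozco 2,366.67 → $2,375; Quinlan 26,033.33 → $26,025.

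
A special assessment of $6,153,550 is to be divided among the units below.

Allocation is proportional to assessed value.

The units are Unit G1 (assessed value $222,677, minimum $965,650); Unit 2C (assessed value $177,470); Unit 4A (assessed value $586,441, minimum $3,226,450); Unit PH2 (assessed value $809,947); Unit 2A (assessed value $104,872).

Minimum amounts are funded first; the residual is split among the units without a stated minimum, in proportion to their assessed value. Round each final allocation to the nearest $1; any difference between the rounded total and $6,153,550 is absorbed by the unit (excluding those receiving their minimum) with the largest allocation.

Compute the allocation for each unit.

Unit G1: $965,650 | Unit 2C: $318,687 | Unit 4A: $3,226,450 | Unit PH2: $1,454,442 | Unit 2A: $188,321

Fund the minimums — Unit G1 $965,650; Unit 4A $3,226,450. Balance $1,961,450.
Balance split over remaining assessed value 1,092,289: Unit 2C 318,687.21 → $318,687; Unit PH2 1,454,441.58 → $1,454,442; Unit 2A 188,321.21 → $188,321.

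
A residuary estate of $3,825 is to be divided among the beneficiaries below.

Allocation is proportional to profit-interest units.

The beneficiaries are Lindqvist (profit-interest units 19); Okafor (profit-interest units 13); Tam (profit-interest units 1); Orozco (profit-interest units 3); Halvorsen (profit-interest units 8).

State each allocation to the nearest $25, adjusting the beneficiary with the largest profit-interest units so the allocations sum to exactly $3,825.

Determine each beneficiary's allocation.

Lindqvist: $1,675 | Okafor: $1,125 | Tam: $75 | Orozco: $250 | Halvorsen: $700

Sum of profit-interest units: 44.
Raw shares: Lindqvist 19/44 × $3,825 = 1,651.70; Okafor 13/44 × $3,825 = 1,130.11; Tam 1/44 × $3,825 = 86.93; Orozco 3/44 × $3,825 = 260.80; Halvorsen 8/44 × $3,825 = 695.45.
Rounded to nearest $25: Lindqvist $1,650; Okafor $1,125; Tam $75; Orozco $250; Halvorsen $700. Sum = $3,800.
Difference $3,825 − $3,800 = +$25 applied to largest profit-interest units (Lindqvist): Lindqvist becomes $1,675.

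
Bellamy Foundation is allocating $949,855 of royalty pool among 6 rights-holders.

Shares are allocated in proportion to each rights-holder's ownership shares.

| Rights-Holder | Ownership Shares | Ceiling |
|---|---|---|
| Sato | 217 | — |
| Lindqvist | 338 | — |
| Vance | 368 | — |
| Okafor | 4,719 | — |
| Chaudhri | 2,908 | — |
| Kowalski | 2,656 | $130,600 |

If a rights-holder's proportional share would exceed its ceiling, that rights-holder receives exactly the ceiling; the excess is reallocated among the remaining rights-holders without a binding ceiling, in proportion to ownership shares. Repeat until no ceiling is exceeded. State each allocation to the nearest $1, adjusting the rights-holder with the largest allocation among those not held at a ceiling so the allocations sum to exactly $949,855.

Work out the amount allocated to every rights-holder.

Sato: $20,793; Lindqvist: $32,387; Vance: $35,262; Okafor: $452,170; Chaudhri: $278,643; Kowalski: $130,600

Combined ownership shares = 11,206.
Pro-rata shares before constraints: Sato 18,393.59; Lindqvist 28,649.92; Vance 31,192.81; Okafor 399,996.94; Chaudhri 246,491.02; Kowalski 225,130.72.
Capped: Kowalski ($130,600); remaining pool $819,255 reallocated over remaining ownership shares 8,550.
Remaining shares: Sato 20,792.79 → $20,793; Lindqvist 32,386.92 → $32,387; Vance 35,261.502 → $35,262; Okafor 452,171.27 → $452,171; Chaudhri 278,642.52 → $278,643.
Rounding difference −$1 applied to Okafor → $452,170.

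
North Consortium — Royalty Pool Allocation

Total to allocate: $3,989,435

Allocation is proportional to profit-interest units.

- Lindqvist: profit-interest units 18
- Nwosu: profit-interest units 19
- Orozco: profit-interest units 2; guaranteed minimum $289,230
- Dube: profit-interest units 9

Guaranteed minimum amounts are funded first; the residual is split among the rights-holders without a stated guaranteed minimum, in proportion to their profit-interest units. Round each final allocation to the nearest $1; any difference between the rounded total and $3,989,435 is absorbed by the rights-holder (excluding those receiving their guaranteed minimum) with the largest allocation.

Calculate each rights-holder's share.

Lindqvist: $1,447,906 · Nwosu: $1,528,346 · Orozco: $289,230 · Dube: $723,953

Minimums first: Orozco $289,230. Residual $3,700,205.
Residual split over remaining profit-interest units 46: Lindqvist 1,447,906.30 → $1,447,906; Nwosu 1,528,345.54 → $1,528,346; Dube 723,953.15 → $723,953.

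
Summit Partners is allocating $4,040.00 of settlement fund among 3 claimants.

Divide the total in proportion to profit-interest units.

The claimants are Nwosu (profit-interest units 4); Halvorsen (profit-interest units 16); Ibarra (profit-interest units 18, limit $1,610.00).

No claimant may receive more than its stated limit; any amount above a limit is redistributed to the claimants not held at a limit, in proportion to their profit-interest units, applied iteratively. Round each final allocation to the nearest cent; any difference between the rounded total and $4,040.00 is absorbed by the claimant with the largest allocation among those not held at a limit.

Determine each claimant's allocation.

Nwosu: $486.00 · Halvorsen: $1,944.00 · Ibarra: $1,610.00

Combined profit-interest units = 38.
Proportional shares (ignoring caps): Nwosu 425.2632; Halvorsen 1,701.0526; Ibarra 1,913.6842.
Capped: Ibarra ($1,610.00); balance $2,430.00 reallocated over remaining profit-interest units 20.
Remaining shares: Nwosu 486.0000 → $486.00; Halvorsen 1,944.0000 → $1,944.00.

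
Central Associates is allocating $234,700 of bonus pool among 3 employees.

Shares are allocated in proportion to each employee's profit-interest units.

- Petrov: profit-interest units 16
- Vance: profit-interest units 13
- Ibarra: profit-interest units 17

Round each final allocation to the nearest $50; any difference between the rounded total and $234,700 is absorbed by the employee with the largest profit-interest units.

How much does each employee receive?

Total profit-interest units = 46.
Pro-rata amounts: Petrov 16/46 × $234,700 = 81,634.78; Vance 13/46 × $234,700 = 66,328.26; Ibarra 17/46 × $234,700 = 86,736.96.
Rounded to nearest $50: Petrov $81,650; Vance $66,350; Ibarra $86,750. Sum = $234,750.
Difference $234,700 − $234,750 = −$50 applied to largest profit-interest units (Ibarra): Ibarra becomes $86,700.

Petrov: $81,650 | Vance: $66,350 | Ibarra: $86,700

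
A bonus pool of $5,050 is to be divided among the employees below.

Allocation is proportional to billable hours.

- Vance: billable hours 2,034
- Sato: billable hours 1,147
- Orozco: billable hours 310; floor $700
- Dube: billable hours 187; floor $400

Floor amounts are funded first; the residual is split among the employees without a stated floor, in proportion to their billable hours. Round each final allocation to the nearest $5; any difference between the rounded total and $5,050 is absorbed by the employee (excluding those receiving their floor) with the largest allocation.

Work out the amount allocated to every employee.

Fund the minimums — Orozco $700; Dube $400. Remaining pool $3,950.
Remaining pool split over remaining billable hours 3,181: Vance 2,525.72 → $2,525; Sato 1,424.28 → $1,425.

Vance: $2,525; Sato: $1,425; Orozco: $700; Dube: $400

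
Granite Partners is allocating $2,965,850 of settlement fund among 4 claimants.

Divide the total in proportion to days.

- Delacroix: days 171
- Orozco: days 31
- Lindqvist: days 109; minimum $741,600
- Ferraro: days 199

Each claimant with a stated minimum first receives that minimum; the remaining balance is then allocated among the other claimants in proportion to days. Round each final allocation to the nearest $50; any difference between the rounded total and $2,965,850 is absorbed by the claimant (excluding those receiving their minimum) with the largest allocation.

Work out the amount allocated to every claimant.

Fund the minimums — Lindqvist $741,600. Residual $2,224,250.
Residual split over remaining days 401: Delacroix 948,495.64 → $948,500; Orozco 171,949.50 → $171,950; Ferraro 1,103,804.86 → $1,103,800.

Delacroix: $948,500 · Orozco: $171,950 · Lindqvist: $741,600 · Ferraro: $1,103,800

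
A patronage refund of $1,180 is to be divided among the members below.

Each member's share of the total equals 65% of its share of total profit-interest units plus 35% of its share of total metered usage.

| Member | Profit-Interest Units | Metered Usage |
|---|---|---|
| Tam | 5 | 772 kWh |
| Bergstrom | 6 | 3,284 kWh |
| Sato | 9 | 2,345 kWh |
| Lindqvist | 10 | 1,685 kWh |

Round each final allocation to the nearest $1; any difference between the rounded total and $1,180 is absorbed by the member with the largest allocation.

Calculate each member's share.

Totals — profit-interest units 30, metered usage 8,086.
Combined weights (65% profit-interest units + 35% metered usage): Tam 0.1417; Bergstrom 0.2721; Sato 0.2965; Lindqvist 0.2896.
Proportional shares: Tam 167.26; Bergstrom 321.13; Sato 349.87; Lindqvist 341.73.
Rounded to nearest $1: Tam $167; Bergstrom $321; Sato $350; Lindqvist $342. Sum = $1,180.
No rounding difference to absorb.

Tam: $167 · Bergstrom: $321 · Sato: $350 · Lindqvist: $342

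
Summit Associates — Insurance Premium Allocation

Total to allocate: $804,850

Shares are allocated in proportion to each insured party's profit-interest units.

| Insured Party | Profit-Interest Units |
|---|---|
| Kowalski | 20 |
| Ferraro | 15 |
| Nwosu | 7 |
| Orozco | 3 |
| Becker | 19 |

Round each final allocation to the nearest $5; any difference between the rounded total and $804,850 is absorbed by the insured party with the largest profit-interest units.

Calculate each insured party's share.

Profit-interest units total: 20 + 15 + 7 + 3 + 19 = 64.
Raw shares: Kowalski 251,515.62; Ferraro 188,636.72; Nwosu 88,030.47; Orozco 37,727.34; Becker 238,939.84.
Rounded to nearest $5: Kowalski $251,515; Ferraro $188,635; Nwosu $88,030; Orozco $37,725; Becker $238,940. Sum = $804,845.
Difference $804,850 − $804,845 = +$5 applied to largest profit-interest units (Kowalski): Kowalski becomes $251,520.

Kowalski: $251,520 | Ferraro: $188,635 | Nwosu: $88,030 | Orozco: $37,725 | Becker: $238,940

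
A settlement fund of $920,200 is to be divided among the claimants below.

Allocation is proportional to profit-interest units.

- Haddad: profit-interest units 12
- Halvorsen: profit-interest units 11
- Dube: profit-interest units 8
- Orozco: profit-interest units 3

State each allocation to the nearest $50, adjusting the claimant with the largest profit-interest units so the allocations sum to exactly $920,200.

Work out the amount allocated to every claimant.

Haddad: $324,800 · Halvorsen: $297,700 · Dube: $216,500 · Orozco: $81,200

Sum of profit-interest units: 12 + 11 + 8 + 3 = 34.
Proportional shares: Haddad 324,776.47; Halvorsen 297,711.76; Dube 216,517.65; Orozco 81,194.12.
After rounding ($50): Haddad $324,800; Halvorsen $297,700; Dube $216,500; Orozco $81,200. Sum = $920,200.
Sum already equals the total — no adjustment.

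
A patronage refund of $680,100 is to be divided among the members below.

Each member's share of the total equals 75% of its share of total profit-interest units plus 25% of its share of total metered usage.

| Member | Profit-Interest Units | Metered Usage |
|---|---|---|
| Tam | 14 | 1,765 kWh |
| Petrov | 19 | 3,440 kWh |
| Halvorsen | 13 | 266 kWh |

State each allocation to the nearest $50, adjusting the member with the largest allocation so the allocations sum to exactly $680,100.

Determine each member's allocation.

Tam: $210,100 · Petrov: $317,600 · Halvorsen: $152,400

Profit-interest units total 46; metered usage total 5,471.
Blended shares (75% profit-interest units + 25% metered usage): Tam 0.3089; Petrov 0.4670; Halvorsen 0.2241.
Pro-rata amounts: Tam 210,092.00; Petrov 317,589.75; Halvorsen 152,418.25.
After rounding ($50): Tam $210,100; Petrov $317,600; Halvorsen $152,400. Sum = $680,100.
Rounded total matches; no reconciliation needed.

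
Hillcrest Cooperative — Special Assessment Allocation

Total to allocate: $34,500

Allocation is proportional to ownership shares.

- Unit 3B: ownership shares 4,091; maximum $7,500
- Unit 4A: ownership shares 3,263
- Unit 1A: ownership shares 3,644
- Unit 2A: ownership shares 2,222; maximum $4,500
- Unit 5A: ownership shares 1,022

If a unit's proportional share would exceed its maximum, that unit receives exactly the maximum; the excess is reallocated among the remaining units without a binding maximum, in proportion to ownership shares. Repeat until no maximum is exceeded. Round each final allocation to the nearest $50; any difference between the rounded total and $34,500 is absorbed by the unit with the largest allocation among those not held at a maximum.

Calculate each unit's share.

Unit 3B: $7,500 | Unit 4A: $9,250 | Unit 1A: $10,350 | Unit 2A: $4,500 | Unit 5A: $2,900

Sum of ownership shares: 14,242.
Unconstrained shares: Unit 3B 9,910.09; Unit 4A 7,904.33; Unit 1A 8,827.27; Unit 2A 5,382.60; Unit 5A 2,475.71.
Held at cap: Unit 3B ($7,500), Unit 2A ($4,500); residual $22,500 reallocated over remaining ownership shares 7,929.
Shares after redistribution: Unit 4A 9,259.36 → $9,250; Unit 1A 10,340.52 → $10,350; Unit 5A 2,900.11 → $2,900.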